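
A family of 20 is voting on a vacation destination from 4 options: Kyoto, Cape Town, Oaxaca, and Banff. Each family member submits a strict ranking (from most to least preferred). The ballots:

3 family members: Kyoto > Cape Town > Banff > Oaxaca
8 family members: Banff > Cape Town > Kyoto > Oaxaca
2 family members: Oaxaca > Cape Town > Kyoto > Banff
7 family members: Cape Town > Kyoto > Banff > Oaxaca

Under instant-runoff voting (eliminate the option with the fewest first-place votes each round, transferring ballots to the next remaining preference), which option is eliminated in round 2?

Round 1: Kyoto 3, Cape Town 7, Oaxaca 2, Banff 8. Eliminate Oaxaca.
Round 2: Kyoto 3, Cape Town 9, Banff 8. Eliminate Kyoto.

Kyoto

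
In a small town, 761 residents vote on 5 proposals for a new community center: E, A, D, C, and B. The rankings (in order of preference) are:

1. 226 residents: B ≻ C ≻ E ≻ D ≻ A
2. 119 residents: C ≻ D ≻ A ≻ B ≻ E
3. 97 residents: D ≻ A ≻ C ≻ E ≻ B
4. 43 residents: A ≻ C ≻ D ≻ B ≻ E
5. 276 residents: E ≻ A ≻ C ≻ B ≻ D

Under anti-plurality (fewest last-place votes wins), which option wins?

C

Last-place votes: E 162, A 226, D 276, C 0, B 97.
C is ranked last by the fewest voters, so C wins.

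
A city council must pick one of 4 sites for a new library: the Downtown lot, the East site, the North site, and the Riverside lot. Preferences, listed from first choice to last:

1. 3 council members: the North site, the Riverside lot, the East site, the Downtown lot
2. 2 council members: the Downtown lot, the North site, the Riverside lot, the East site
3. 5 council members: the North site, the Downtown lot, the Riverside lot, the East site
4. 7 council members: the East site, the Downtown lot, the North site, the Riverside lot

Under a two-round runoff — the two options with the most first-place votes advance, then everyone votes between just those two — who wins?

the North site

Round 1 first-place votes: the Downtown lot 2, the East site 7, the North site 8, the Riverside lot 0.
the North site and the East site advance.
Runoff: the North site is preferred to the East site by 10 voters; the East site by 7.
the North site wins the runoff.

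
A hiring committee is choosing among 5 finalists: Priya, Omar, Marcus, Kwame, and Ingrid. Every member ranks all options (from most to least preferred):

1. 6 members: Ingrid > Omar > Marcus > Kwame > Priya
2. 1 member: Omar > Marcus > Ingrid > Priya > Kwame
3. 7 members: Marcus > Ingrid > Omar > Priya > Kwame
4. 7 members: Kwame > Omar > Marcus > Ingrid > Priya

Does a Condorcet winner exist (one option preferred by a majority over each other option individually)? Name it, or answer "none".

Checking pairwise contests:
Omar beats Priya 21–0.
Ingrid beats Omar 13–8.
Omar beats Marcus 14–7.
Omar beats Kwame 14–7.
Marcus beats Ingrid 15–6.
Every option loses at least one head-to-head, so there is no Condorcet winner.

none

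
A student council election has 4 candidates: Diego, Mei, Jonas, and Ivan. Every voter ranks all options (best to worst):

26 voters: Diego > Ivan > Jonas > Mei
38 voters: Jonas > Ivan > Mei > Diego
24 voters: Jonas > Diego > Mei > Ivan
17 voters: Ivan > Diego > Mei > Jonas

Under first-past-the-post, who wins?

First-place votes: Diego 26, Mei 0, Jonas 62, Ivan 17.
Jonas has the most first-place votes.

Jonas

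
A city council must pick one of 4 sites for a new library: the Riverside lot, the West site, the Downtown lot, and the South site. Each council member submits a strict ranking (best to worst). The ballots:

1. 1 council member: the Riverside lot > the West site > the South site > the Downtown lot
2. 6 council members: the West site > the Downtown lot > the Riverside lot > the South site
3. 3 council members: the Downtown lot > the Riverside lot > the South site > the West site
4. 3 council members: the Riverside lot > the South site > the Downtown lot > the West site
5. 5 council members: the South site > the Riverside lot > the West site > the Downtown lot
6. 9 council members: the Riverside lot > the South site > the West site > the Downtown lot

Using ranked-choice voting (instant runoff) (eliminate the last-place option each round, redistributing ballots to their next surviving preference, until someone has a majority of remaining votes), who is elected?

the Riverside lot

Round 1: the Riverside lot 13, the West site 6, the Downtown lot 3, the South site 5. Eliminate the Downtown lot.
Round 2: the Riverside lot 16, the West site 6, the South site 5. The Riverside lot has a majority.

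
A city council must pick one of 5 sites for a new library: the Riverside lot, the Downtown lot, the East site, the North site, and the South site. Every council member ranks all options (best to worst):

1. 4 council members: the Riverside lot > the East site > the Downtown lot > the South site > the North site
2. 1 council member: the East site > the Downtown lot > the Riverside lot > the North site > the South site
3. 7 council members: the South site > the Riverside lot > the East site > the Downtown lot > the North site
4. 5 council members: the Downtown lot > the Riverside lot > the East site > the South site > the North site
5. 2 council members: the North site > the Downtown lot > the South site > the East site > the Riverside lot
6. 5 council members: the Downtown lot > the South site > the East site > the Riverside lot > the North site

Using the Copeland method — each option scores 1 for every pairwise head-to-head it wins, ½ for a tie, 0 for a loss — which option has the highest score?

the Downtown lot

the Riverside lot: beats the East site and the North site; loses to the Downtown lot and the South site → score 2.
the Downtown lot: beats the Riverside lot, the North site, and the South site; ties the East site → score 3.5.
the East site: beats the North site; ties the Downtown lot; loses to the Riverside lot and the South site → score 1.5.
the North site: loses to the Riverside lot, the Downtown lot, the East site, and the South site → score 0.
the South site: beats the Riverside lot, the East site, and the North site; loses to the Downtown lot → score 3.
the Downtown lot has the best pairwise record.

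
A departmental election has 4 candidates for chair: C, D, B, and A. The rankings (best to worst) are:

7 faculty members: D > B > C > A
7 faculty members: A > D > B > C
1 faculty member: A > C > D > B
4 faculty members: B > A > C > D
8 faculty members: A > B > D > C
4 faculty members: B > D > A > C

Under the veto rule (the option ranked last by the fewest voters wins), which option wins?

B

Last-place votes: C 19, D 4, B 1, A 7.
B is ranked last by the fewest voters, so B wins.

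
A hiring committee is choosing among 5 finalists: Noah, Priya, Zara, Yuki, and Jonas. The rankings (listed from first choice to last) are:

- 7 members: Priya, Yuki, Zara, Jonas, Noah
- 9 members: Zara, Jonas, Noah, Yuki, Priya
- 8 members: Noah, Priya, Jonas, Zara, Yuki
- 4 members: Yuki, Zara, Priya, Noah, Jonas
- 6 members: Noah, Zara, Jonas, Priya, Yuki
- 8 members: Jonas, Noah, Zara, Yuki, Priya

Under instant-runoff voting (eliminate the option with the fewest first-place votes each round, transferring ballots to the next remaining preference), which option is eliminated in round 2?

Priya

Round 1: Noah 14, Priya 7, Zara 9, Yuki 4, Jonas 8. Eliminate Yuki.
Round 2: Noah 14, Priya 7, Zara 13, Jonas 8. Eliminate Priya.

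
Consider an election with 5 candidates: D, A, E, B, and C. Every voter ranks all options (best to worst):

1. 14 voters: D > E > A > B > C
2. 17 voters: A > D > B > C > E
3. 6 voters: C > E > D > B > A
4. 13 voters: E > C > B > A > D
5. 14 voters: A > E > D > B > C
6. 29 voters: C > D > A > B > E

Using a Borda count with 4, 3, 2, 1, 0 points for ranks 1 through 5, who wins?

D: 14·4 + 17·3 + 6·2 + 13·0 + 14·2 + 29·3 = 234
A: 14·2 + 17·4 + 6·0 + 13·1 + 14·4 + 29·2 = 223
E: 14·3 + 17·0 + 6·3 + 13·4 + 14·3 + 29·0 = 154
B: 14·1 + 17·2 + 6·1 + 13·2 + 14·1 + 29·1 = 123
C: 14·0 + 17·1 + 6·4 + 13·3 + 14·0 + 29·4 = 196
D has the highest Borda score (234).

D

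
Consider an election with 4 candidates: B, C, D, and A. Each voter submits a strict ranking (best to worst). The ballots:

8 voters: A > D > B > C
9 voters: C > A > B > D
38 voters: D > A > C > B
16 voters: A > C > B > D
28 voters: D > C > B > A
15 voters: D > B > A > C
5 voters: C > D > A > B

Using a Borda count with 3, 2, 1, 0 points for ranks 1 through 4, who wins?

D

B: 8·1 + 9·1 + 38·0 + 16·1 + 28·1 + 15·2 + 5·0 = 91
C: 8·0 + 9·3 + 38·1 + 16·2 + 28·2 + 15·0 + 5·3 = 168
D: 8·2 + 9·0 + 38·3 + 16·0 + 28·3 + 15·3 + 5·2 = 269
A: 8·3 + 9·2 + 38·2 + 16·3 + 28·0 + 15·1 + 5·1 = 186
D has the highest Borda score (269).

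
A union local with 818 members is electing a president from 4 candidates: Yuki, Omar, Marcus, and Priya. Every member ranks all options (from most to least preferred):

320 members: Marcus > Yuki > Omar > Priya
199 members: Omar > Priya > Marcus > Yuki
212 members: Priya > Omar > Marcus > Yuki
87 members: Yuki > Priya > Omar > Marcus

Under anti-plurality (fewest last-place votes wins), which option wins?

Omar

Last-place votes: Yuki 411, Omar 0, Marcus 87, Priya 320.
Omar is ranked last by the fewest voters, so Omar wins.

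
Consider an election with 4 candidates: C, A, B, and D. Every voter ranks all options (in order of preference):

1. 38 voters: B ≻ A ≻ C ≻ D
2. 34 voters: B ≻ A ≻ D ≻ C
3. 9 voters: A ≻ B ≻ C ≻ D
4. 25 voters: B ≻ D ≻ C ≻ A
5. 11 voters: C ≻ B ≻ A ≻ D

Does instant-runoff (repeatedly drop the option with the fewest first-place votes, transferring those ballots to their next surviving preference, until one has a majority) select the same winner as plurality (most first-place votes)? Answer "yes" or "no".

yes

Instant-runoff — R1 C 11, A 9, B 97, D 0 (B winner). Winner: B.
Plurality — first-place votes: C 11, A 9, B 97, D 0. Winner: B.
The two methods agree.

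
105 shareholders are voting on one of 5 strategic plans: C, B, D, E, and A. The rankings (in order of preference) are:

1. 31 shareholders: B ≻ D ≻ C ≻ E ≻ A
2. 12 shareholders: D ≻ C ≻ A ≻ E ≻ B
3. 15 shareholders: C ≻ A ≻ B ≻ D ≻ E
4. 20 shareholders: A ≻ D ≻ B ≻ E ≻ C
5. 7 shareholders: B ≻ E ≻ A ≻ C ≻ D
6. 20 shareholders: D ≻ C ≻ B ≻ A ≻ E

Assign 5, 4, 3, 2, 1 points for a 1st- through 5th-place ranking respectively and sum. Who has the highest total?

C: 31·3 + 12·4 + 15·5 + 20·1 + 7·2 + 20·4 = 330
B: 31·5 + 12·1 + 15·3 + 20·3 + 7·5 + 20·3 = 367
D: 31·4 + 12·5 + 15·2 + 20·4 + 7·1 + 20·5 = 401
E: 31·2 + 12·2 + 15·1 + 20·2 + 7·4 + 20·1 = 189
A: 31·1 + 12·3 + 15·4 + 20·5 + 7·3 + 20·2 = 288
D has the highest Borda score (401).

D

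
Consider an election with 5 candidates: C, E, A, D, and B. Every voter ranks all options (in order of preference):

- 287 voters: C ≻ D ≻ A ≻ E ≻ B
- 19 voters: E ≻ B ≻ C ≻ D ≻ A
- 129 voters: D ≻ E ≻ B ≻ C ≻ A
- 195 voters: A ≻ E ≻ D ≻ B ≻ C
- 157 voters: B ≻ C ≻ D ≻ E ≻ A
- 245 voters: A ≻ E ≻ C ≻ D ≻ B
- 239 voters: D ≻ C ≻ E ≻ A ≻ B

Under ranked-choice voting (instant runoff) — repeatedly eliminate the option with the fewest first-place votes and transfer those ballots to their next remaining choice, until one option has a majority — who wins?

C

Round 1: C 287, E 19, A 440, D 368, B 157. Eliminate E.
Round 2: C 287, A 440, D 368, B 176. Eliminate B.
Round 3: C 463, A 440, D 368. Eliminate D.
Round 4: C 831, A 440. C has a majority.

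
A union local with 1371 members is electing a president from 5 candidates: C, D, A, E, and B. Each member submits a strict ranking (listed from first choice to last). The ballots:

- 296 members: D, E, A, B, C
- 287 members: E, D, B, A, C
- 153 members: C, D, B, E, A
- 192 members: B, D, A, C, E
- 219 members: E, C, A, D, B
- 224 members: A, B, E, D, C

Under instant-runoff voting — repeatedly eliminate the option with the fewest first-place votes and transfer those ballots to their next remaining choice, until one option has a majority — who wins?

E

Round 1: C 153, D 296, A 224, E 506, B 192. Eliminate C.
Round 2: D 449, A 224, E 506, B 192. Eliminate B.
Round 3: D 641, A 224, E 506. Eliminate A.
Round 4: D 641, E 730. E has a majority.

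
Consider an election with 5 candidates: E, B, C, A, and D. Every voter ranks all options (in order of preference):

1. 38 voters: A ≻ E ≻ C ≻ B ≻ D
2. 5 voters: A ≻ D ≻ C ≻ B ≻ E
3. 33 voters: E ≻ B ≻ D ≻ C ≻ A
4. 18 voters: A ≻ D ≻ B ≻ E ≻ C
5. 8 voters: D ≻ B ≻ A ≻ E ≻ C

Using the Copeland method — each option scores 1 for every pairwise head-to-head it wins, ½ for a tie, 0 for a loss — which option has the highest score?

A

E: beats B, C, and D; loses to A → score 3.
B: beats C and D; loses to E and A → score 2.
C: loses to E, B, A, and D → score 0.
A: beats E, B, C, and D → score 4.
D: beats C; loses to E, B, and A → score 1.
A has the best pairwise record.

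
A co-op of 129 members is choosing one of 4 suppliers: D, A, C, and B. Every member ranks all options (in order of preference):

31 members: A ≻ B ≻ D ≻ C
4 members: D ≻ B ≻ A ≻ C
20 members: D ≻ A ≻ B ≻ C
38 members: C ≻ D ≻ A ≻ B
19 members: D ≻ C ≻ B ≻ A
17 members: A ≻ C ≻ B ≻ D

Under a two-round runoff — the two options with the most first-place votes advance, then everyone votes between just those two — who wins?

D

Round 1 first-place votes: D 43, A 48, C 38, B 0.
A and D advance.
Runoff: A is preferred to D by 48 voters; D by 81.
D wins the runoff.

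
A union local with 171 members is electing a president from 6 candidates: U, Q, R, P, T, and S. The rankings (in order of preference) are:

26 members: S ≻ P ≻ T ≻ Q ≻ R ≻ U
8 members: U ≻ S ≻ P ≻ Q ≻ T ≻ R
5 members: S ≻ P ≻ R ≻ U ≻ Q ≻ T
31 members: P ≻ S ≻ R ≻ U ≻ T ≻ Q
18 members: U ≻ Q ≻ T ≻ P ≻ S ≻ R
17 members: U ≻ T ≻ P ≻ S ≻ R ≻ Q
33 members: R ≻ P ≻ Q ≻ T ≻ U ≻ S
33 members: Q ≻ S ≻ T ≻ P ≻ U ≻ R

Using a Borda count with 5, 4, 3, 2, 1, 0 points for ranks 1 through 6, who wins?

U: 26·0 + 8·5 + 5·2 + 31·2 + 18·5 + 17·5 + 33·1 + 33·1 = 353
Q: 26·2 + 8·2 + 5·1 + 31·0 + 18·4 + 17·0 + 33·3 + 33·5 = 409
R: 26·1 + 8·0 + 5·3 + 31·3 + 18·0 + 17·1 + 33·5 + 33·0 = 316
P: 26·4 + 8·3 + 5·4 + 31·5 + 18·2 + 17·3 + 33·4 + 33·2 = 588
T: 26·3 + 8·1 + 5·0 + 31·1 + 18·3 + 17·4 + 33·2 + 33·3 = 404
S: 26·5 + 8·4 + 5·5 + 31·4 + 18·1 + 17·2 + 33·0 + 33·4 = 495
P has the highest Borda score (588).

P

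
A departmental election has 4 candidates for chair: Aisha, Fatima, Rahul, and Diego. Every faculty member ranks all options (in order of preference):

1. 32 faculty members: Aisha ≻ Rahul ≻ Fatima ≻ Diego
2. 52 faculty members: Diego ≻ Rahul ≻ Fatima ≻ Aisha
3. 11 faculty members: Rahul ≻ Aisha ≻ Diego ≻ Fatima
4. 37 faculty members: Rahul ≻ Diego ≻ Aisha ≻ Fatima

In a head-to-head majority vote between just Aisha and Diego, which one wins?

Diego

Voters preferring Aisha to Diego: 43; preferring Diego to Aisha: 89.
Diego wins the head-to-head.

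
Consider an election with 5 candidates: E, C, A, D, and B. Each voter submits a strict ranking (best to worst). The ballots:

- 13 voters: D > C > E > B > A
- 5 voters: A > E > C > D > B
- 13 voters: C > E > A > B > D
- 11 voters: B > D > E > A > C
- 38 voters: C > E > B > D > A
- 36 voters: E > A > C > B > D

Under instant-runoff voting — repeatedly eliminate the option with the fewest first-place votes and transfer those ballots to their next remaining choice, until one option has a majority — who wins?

C

Round 1: E 36, C 51, A 5, D 13, B 11. Eliminate A.
Round 2: E 41, C 51, D 13, B 11. Eliminate B.
Round 3: E 41, C 51, D 24. Eliminate D.
Round 4: E 52, C 64. C has a majority.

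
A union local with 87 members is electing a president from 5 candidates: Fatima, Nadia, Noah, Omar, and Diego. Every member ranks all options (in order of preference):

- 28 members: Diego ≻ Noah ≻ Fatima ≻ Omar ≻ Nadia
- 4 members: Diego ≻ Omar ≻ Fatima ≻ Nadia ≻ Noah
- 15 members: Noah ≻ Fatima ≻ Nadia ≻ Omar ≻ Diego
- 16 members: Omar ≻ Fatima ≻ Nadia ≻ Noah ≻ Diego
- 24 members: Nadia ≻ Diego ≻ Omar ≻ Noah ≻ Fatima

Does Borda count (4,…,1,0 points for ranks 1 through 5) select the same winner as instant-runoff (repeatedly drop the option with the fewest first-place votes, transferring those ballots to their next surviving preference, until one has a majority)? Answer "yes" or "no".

no

Borda — scores: Fatima 157, Nadia 162, Noah 184, Omar 167, Diego 200. Winner: Diego.
Instant-runoff — R1 Fatima 0, Nadia 24, Noah 15, Omar 16, Diego 32 (Fatima out); R2 Nadia 24, Noah 15, Omar 16, Diego 32 (Noah out); R3 Nadia 39, Omar 16, Diego 32 (Omar out); R4 Nadia 55, Diego 32 (Nadia winner). Winner: Nadia.
The two methods disagree.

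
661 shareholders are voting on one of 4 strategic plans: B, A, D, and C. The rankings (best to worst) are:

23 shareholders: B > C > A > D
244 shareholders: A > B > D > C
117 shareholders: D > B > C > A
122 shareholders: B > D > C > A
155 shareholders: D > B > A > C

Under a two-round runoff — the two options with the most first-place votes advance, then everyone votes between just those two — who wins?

D

Round 1 first-place votes: B 145, A 244, D 272, C 0.
D and A advance.
Runoff: D is preferred to A by 394 voters; A by 267.
D wins the runoff.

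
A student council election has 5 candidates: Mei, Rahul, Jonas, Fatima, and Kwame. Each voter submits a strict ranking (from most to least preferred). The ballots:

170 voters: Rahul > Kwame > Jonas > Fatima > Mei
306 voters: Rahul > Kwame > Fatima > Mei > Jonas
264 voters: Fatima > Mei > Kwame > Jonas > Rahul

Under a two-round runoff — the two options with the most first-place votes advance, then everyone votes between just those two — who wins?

Rahul

Round 1 first-place votes: Mei 0, Rahul 476, Jonas 0, Fatima 264, Kwame 0.
Rahul and Fatima advance.
Runoff: Rahul is preferred to Fatima by 476 voters; Fatima by 264.
Rahul wins the runoff.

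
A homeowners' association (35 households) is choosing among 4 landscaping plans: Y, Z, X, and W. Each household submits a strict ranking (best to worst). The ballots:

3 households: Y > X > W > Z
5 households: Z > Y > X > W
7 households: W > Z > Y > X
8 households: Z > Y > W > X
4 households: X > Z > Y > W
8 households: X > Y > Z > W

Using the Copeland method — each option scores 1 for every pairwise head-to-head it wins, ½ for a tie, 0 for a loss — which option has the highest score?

Z

Y: beats X and W; loses to Z → score 2.
Z: beats Y, X, and W → score 3.
X: beats W; loses to Y and Z → score 1.
W: loses to Y, Z, and X → score 0.
Z has the best pairwise record.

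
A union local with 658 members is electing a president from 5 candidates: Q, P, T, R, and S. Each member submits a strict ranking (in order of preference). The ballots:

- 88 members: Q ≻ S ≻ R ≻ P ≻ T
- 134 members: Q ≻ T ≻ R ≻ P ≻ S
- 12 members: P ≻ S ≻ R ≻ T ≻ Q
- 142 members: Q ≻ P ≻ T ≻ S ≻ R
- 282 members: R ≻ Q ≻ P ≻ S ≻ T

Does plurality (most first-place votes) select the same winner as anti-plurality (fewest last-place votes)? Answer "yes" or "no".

Plurality — first-place votes: Q 364, P 12, T 0, R 282, S 0. Winner: Q.
Anti-plurality — last-place votes: Q 12, P 0, T 370, R 142, S 134. Winner: P.
The two methods disagree.

no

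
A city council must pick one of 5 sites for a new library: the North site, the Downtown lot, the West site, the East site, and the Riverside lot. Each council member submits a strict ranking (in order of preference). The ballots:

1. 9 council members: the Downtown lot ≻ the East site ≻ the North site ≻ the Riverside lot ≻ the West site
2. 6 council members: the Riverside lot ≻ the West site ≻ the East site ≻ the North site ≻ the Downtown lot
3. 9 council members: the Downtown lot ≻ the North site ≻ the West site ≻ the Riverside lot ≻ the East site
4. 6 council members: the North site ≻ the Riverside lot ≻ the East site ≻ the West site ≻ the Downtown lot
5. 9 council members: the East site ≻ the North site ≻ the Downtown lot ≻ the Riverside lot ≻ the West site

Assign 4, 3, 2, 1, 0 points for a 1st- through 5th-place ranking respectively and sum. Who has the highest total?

the North site

the North site: 9·2 + 6·1 + 9·3 + 6·4 + 9·3 = 102
the Downtown lot: 9·4 + 6·0 + 9·4 + 6·0 + 9·2 = 90
the West site: 9·0 + 6·3 + 9·2 + 6·1 + 9·0 = 42
the East site: 9·3 + 6·2 + 9·0 + 6·2 + 9·4 = 87
the Riverside lot: 9·1 + 6·4 + 9·1 + 6·3 + 9·1 = 69
the North site has the highest Borda score (102).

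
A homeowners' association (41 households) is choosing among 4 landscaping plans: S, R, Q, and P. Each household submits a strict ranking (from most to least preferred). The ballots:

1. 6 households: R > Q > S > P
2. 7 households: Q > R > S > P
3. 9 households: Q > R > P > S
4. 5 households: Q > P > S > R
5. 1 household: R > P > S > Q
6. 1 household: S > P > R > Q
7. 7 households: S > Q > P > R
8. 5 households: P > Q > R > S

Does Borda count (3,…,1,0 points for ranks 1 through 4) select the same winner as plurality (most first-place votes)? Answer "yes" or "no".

yes

Borda — scores: S 43, R 59, Q 99, P 45. Winner: Q.
Plurality — first-place votes: S 8, R 7, Q 21, P 5. Winner: Q.
The two methods agree.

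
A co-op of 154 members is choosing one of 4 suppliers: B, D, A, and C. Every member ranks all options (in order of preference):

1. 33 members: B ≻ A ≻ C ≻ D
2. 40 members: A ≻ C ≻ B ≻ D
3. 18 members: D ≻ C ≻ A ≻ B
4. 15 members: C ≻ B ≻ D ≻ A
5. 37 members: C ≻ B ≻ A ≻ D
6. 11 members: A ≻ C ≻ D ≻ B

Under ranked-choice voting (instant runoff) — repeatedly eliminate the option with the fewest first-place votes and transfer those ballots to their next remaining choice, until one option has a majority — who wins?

Round 1: B 33, D 18, A 51, C 52. Eliminate D.
Round 2: B 33, A 51, C 70. Eliminate B.
Round 3: A 84, C 70. A has a majority.

A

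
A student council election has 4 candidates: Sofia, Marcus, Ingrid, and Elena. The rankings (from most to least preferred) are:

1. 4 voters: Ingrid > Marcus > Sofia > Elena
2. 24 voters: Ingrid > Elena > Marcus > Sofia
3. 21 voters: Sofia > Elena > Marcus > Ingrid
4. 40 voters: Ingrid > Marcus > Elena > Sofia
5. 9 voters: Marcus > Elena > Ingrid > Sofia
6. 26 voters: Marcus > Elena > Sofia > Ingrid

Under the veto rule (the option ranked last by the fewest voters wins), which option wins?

Last-place votes: Sofia 73, Marcus 0, Ingrid 47, Elena 4.
Marcus is ranked last by the fewest voters, so Marcus wins.

Marcus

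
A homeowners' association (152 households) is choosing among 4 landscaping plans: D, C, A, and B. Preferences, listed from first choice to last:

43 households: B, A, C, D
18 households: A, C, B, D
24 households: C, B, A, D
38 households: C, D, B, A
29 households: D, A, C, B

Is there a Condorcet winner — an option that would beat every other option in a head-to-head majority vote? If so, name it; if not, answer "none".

Checking pairwise contests:
C beats D 123–29.
A beats C 90–62.
B beats A 105–47.
C beats B 109–43.
Every option loses at least one head-to-head, so there is no Condorcet winner.

none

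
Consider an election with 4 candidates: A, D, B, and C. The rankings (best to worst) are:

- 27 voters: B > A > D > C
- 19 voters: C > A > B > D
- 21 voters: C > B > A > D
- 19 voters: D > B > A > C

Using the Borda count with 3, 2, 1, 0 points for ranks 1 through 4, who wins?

A: 27·2 + 19·2 + 21·1 + 19·1 = 132
D: 27·1 + 19·0 + 21·0 + 19·3 = 84
B: 27·3 + 19·1 + 21·2 + 19·2 = 180
C: 27·0 + 19·3 + 21·3 + 19·0 = 120
B has the highest Borda score (180).

B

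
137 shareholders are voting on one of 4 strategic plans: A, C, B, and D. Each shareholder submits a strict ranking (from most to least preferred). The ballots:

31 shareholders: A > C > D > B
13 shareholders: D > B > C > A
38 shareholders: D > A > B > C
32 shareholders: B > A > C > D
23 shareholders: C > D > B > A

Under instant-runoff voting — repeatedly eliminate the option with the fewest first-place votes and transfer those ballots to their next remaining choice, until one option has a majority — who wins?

Round 1: A 31, C 23, B 32, D 51. Eliminate C.
Round 2: A 31, B 32, D 74. D has a majority.

D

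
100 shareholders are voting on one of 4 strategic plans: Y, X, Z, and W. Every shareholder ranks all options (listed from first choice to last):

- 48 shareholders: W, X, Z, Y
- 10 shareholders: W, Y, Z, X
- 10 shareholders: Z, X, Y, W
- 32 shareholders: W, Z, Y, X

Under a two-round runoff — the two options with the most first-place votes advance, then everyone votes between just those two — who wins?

W

Round 1 first-place votes: Y 0, X 0, Z 10, W 90.
W and Z advance.
Runoff: W is preferred to Z by 90 voters; Z by 10.
W wins the runoff.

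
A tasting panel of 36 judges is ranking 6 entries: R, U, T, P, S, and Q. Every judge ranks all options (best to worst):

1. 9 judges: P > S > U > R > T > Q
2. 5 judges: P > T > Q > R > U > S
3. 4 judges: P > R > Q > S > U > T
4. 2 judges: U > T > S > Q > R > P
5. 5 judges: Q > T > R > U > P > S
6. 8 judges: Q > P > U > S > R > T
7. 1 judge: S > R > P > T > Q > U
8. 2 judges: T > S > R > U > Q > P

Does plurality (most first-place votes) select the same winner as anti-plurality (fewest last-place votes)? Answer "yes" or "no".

no

Plurality — first-place votes: R 0, U 2, T 2, P 18, S 1, Q 13. Winner: P.
Anti-plurality — last-place votes: R 0, U 1, T 12, P 4, S 10, Q 9. Winner: R.
The two methods disagree.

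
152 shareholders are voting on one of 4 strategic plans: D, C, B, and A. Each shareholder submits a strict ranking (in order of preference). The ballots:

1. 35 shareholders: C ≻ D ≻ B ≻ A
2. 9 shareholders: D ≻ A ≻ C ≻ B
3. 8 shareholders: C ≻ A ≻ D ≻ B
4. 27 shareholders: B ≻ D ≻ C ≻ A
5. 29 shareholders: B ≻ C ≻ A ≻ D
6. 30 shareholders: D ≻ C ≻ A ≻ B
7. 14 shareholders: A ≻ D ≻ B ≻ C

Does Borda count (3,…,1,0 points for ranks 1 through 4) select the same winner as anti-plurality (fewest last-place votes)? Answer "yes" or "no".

Borda — scores: D 277, C 283, B 217, A 135. Winner: C.
Anti-plurality — last-place votes: D 29, C 14, B 47, A 62. Winner: C.
The two methods agree.

yes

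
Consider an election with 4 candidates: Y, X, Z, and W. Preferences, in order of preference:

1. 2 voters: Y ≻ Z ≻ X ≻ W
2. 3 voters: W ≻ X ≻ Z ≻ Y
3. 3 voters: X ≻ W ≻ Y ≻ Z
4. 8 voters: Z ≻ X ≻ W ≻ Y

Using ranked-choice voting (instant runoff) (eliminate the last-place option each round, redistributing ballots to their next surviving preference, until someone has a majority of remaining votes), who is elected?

Round 1: Y 2, X 3, Z 8, W 3. Eliminate Y.
Round 2: X 3, Z 10, W 3. Z has a majority.

Z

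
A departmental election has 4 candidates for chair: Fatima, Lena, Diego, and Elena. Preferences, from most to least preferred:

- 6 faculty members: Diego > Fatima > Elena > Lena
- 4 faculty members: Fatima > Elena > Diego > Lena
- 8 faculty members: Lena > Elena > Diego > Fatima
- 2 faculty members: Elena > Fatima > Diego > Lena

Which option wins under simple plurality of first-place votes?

Lena

First-place votes: Fatima 4, Lena 8, Diego 6, Elena 2.
Lena has the most first-place votes.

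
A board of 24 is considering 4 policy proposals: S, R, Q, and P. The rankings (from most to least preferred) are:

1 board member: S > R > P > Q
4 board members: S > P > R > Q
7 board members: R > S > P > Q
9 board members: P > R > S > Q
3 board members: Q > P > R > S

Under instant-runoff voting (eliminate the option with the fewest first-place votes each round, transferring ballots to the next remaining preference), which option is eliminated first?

Q

Round 1: S 5, R 7, Q 3, P 9. Eliminate Q.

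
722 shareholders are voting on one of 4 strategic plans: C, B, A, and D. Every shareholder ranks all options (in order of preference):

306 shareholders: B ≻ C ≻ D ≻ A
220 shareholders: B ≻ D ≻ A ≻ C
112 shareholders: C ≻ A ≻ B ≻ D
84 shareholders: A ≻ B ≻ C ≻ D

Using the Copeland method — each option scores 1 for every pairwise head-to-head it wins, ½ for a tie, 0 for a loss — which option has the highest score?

B

C: beats A and D; loses to B → score 2.
B: beats C, A, and D → score 3.
A: loses to C, B, and D → score 0.
D: beats A; loses to C and B → score 1.
B has the best pairwise record.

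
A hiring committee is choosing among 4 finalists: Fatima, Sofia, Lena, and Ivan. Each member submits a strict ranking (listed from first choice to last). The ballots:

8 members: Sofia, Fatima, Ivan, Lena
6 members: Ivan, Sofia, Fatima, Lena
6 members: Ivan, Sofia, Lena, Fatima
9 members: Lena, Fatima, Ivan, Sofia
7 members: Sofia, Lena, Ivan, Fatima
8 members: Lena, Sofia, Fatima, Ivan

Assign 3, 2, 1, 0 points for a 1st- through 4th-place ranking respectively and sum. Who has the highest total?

Sofia

Fatima: 8·2 + 6·1 + 6·0 + 9·2 + 7·0 + 8·1 = 48
Sofia: 8·3 + 6·2 + 6·2 + 9·0 + 7·3 + 8·2 = 85
Lena: 8·0 + 6·0 + 6·1 + 9·3 + 7·2 + 8·3 = 71
Ivan: 8·1 + 6·3 + 6·3 + 9·1 + 7·1 + 8·0 = 60
Sofia has the highest Borda score (85).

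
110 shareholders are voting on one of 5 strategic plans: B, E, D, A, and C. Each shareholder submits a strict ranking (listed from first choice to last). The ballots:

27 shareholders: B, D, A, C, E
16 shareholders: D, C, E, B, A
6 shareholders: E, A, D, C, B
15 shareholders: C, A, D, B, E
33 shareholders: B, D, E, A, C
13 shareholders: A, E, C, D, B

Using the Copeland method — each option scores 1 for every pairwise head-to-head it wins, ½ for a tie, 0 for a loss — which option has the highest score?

B: beats E, D, A, and C → score 4.
E: ties A; loses to B, D, and C → score 0.5.
D: beats E, A, and C; loses to B → score 3.
A: beats C; ties E; loses to B and D → score 1.5.
C: beats E; loses to B, D, and A → score 1.
B has the best pairwise record.

B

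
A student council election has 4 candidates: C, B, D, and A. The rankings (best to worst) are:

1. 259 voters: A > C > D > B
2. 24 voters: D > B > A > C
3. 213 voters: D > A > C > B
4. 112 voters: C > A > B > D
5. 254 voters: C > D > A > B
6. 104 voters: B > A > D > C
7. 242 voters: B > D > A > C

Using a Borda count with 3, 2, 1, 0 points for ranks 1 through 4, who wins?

A

C: 259·2 + 24·0 + 213·1 + 112·3 + 254·3 + 104·0 + 242·0 = 1829
B: 259·0 + 24·2 + 213·0 + 112·1 + 254·0 + 104·3 + 242·3 = 1198
D: 259·1 + 24·3 + 213·3 + 112·0 + 254·2 + 104·1 + 242·2 = 2066
A: 259·3 + 24·1 + 213·2 + 112·2 + 254·1 + 104·2 + 242·1 = 2155
A has the highest Borda score (2155).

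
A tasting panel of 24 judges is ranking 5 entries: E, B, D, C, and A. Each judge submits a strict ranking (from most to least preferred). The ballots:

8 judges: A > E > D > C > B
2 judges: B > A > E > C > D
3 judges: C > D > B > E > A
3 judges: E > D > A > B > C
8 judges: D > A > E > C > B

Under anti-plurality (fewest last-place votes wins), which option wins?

E

Last-place votes: E 0, B 16, D 2, C 3, A 3.
E is ranked last by the fewest voters, so E wins.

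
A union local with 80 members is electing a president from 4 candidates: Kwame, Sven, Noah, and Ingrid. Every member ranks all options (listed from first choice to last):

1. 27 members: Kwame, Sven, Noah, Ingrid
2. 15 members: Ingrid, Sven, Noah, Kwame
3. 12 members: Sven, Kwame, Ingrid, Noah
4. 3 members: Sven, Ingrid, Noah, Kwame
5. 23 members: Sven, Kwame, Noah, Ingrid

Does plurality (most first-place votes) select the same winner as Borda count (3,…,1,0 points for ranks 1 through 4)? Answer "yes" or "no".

Plurality — first-place votes: Kwame 27, Sven 38, Noah 0, Ingrid 15. Winner: Sven.
Borda — scores: Kwame 151, Sven 198, Noah 68, Ingrid 63. Winner: Sven.
The two methods agree.

yes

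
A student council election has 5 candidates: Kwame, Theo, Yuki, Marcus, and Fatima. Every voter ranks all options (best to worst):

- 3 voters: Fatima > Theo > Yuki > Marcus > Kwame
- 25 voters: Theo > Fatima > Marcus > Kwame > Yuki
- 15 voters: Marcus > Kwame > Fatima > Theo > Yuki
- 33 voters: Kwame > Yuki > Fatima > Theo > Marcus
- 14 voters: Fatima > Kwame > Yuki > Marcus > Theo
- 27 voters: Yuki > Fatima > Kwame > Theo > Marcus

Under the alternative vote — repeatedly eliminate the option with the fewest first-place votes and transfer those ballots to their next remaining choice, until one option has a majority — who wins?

Kwame

Round 1: Kwame 33, Theo 25, Yuki 27, Marcus 15, Fatima 17. Eliminate Marcus.
Round 2: Kwame 48, Theo 25, Yuki 27, Fatima 17. Eliminate Fatima.
Round 3: Kwame 62, Theo 28, Yuki 27. Kwame has a majority.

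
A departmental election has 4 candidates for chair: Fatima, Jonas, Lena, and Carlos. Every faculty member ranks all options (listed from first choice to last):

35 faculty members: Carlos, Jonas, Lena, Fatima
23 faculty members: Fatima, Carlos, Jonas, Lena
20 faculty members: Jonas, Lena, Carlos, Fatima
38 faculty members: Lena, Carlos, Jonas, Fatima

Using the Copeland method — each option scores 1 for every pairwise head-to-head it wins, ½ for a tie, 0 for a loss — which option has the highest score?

Fatima: loses to Jonas, Lena, and Carlos → score 0.
Jonas: beats Fatima and Lena; loses to Carlos → score 2.
Lena: beats Fatima; ties Carlos; loses to Jonas → score 1.5.
Carlos: beats Fatima and Jonas; ties Lena → score 2.5.
Carlos has the best pairwise record.

Carlos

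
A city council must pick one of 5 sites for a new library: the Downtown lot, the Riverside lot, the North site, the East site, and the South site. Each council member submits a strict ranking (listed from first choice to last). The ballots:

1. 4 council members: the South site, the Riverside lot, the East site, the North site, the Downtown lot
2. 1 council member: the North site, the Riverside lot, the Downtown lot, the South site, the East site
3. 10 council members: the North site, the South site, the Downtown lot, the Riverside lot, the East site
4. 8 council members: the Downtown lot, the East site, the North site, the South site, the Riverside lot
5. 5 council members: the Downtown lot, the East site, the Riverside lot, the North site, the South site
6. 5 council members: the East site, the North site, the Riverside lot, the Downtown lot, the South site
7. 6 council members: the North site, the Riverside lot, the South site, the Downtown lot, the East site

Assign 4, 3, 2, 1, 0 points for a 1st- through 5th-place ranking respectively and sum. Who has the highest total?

the Downtown lot: 4·0 + 1·2 + 10·2 + 8·4 + 5·4 + 5·1 + 6·1 = 85
the Riverside lot: 4·3 + 1·3 + 10·1 + 8·0 + 5·2 + 5·2 + 6·3 = 63
the North site: 4·1 + 1·4 + 10·4 + 8·2 + 5·1 + 5·3 + 6·4 = 108
the East site: 4·2 + 1·0 + 10·0 + 8·3 + 5·3 + 5·4 + 6·0 = 67
the South site: 4·4 + 1·1 + 10·3 + 8·1 + 5·0 + 5·0 + 6·2 = 67
the North site has the highest Borda score (108).

the North site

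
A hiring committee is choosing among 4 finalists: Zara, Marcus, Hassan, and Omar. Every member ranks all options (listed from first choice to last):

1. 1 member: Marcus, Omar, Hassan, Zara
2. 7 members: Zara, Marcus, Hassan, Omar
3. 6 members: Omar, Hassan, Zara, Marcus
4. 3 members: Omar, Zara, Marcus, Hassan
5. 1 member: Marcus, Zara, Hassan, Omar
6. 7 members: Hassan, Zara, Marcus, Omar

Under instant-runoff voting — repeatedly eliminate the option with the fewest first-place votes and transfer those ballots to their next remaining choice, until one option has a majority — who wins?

Zara

Round 1: Zara 7, Marcus 2, Hassan 7, Omar 9. Eliminate Marcus.
Round 2: Zara 8, Hassan 7, Omar 10. Eliminate Hassan.
Round 3: Zara 15, Omar 10. Zara has a majority.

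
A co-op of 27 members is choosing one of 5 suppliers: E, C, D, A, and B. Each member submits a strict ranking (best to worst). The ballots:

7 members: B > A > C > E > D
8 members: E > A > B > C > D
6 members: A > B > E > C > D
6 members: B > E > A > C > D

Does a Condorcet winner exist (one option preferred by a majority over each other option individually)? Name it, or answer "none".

Checking pairwise contests:
B beats E 19–8.
E beats C 20–7.
E beats D 27–0.
E beats A 14–13.
A beats B 14–13.
Every option loses at least one head-to-head, so there is no Condorcet winner.

none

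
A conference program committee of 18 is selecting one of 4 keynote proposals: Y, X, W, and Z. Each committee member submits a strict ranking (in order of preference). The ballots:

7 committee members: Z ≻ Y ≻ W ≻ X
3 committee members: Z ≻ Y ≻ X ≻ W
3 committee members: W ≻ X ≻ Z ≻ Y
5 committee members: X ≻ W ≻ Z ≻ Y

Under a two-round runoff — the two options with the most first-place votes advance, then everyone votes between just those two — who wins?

Round 1 first-place votes: Y 0, X 5, W 3, Z 10.
Z and X advance.
Runoff: Z is preferred to X by 10 voters; X by 8.
Z wins the runoff.

Z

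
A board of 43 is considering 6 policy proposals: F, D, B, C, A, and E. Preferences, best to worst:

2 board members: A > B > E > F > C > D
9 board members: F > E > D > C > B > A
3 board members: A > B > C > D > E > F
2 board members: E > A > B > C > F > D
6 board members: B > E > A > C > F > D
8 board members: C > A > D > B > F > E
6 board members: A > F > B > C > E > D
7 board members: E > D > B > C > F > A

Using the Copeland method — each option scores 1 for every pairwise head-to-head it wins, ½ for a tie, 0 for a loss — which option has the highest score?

F: beats D and E; loses to B, C, and A → score 2.
D: beats B; loses to F, C, A, and E → score 1.
B: beats F, C, A, and E; loses to D → score 4.
C: beats F, D, and A; loses to B and E → score 3.
A: beats F and D; loses to B, C, and E → score 2.
E: beats D, C, and A; loses to F and B → score 3.
B has the best pairwise record.

B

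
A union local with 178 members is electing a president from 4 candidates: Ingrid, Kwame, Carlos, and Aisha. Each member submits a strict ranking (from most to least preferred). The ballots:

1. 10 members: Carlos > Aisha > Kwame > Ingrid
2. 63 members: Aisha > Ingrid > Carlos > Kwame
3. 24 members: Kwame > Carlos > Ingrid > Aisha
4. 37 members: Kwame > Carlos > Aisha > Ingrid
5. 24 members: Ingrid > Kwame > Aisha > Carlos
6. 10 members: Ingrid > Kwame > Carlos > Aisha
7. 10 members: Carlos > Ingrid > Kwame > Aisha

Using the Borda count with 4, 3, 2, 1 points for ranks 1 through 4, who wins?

Ingrid: 10·1 + 63·3 + 24·2 + 37·1 + 24·4 + 10·4 + 10·3 = 450
Kwame: 10·2 + 63·1 + 24·4 + 37·4 + 24·3 + 10·3 + 10·2 = 449
Carlos: 10·4 + 63·2 + 24·3 + 37·3 + 24·1 + 10·2 + 10·4 = 433
Aisha: 10·3 + 63·4 + 24·1 + 37·2 + 24·2 + 10·1 + 10·1 = 448
Ingrid has the highest Borda score (450).

Ingrid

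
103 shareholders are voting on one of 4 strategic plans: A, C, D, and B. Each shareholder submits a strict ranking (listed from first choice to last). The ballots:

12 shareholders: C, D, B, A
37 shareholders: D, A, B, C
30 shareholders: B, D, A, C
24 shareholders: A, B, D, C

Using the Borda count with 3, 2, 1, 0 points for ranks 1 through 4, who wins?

A: 12·0 + 37·2 + 30·1 + 24·3 = 176
C: 12·3 + 37·0 + 30·0 + 24·0 = 36
D: 12·2 + 37·3 + 30·2 + 24·1 = 219
B: 12·1 + 37·1 + 30·3 + 24·2 = 187
D has the highest Borda score (219).

D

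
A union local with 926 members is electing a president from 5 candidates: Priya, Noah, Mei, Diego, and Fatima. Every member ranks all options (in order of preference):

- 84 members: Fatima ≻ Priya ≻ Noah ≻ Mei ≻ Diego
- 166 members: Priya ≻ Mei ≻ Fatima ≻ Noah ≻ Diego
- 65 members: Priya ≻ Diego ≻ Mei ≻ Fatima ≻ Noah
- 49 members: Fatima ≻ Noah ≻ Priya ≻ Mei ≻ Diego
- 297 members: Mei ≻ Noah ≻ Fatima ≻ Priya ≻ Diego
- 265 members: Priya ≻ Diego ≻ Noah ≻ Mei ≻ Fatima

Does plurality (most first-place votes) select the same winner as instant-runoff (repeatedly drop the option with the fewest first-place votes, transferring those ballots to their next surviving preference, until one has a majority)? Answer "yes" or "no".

yes

Plurality — first-place votes: Priya 496, Noah 0, Mei 297, Diego 0, Fatima 133. Winner: Priya.
Instant-runoff — R1 Priya 496, Noah 0, Mei 297, Diego 0, Fatima 133 (Priya winner). Winner: Priya.
The two methods agree.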